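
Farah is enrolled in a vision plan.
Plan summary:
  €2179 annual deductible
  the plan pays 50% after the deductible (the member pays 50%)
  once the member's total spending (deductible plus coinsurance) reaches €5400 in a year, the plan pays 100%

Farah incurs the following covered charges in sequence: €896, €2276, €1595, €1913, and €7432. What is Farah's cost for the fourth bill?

Claim 1 — €896: entire amount goes to the deductible. Cost to member: €896. OOP to date €896.
Claim 2 — €2276: deductible takes €1283, €993 remains; coinsurance €993 × 50% = €496.50. Member pays €1779.50; OOP now €2675.50.
Claim 3 — €1595: 50% coinsurance on €1595 = €797.50. Member pays €797.50; OOP now €3473.
Claim 4 — €1913: deductible met; 50% of €1913 = €956.50. Member pays €956.50; OOP now €4429.50.

€956.50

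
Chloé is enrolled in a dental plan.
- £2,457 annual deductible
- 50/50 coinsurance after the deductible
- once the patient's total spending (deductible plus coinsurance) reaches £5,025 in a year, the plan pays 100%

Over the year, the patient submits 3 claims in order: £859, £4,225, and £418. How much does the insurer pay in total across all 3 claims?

#1 (£859): fully absorbed by the deductible. Patient pays £859; OOP now £859. Insurer: £859 − £859 = £0.
#2 (£4,225): £1,598 finishes the deductible; £2,627 goes to coinsurance; 50% of £2,627 = £1,313.50. Cost to patient: £2,911.50. OOP to date £3,770.50. Plan pays £4,225 − £2,911.50 = £1,313.50.
#3 (£418): 50% coinsurance on £418 = £209. Patient pays £209; OOP now £3,979.50. Insurer: £418 − £209 = £209.
Insurer total = bills − patient's total = £5,502 − £3,979.50 = £1,522.50.

£1,522.50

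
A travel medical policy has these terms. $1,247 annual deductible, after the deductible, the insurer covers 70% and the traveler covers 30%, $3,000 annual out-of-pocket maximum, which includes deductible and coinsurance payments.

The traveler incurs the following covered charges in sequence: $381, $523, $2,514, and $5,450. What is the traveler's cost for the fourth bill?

$1,101.70

#1 ($381): entire amount goes to the deductible. Cost to traveler: $381. OOP to date $381.
#2 ($523): entire amount goes to the deductible. Cost to traveler: $523. OOP to date $904.
#3 ($2,514): $343 finishes the deductible; $2,171 goes to coinsurance; traveler's 30% is $651.30. Traveler pays $994.30; OOP now $1,898.30.
#4 ($5,450): deductible already satisfied, so traveler's share is 30% × $5,450 = $1,635. That would push OOP to $3,533.30, over the $3,000 cap, so traveler pays $3,000 − $1,898.30 = $1,101.70.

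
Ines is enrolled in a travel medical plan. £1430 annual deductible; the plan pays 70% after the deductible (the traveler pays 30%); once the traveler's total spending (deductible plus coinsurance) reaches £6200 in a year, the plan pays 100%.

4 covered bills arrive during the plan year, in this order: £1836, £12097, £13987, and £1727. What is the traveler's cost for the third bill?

Claim 1 (£1836): £1430 to deductible, leaving £406; 30% of £406 = £121.80. Cost to traveler: £1551.80. OOP to date £1551.80.
Claim 2 (£12097): deductible met; 30% of £12097 = £3629.10. Traveler pays £3629.10; OOP now £5180.90.
Claim 3 (£13987): deductible met; 30% of £13987 = £4196.10. That would push OOP to £9377, over the £6200 cap, so traveler pays £6200 − £5180.90 = £1019.10.

£1019.10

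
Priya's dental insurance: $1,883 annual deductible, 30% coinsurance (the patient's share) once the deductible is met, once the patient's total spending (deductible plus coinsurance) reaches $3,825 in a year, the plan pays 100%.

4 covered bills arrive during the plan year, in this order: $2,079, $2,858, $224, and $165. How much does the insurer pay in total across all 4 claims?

$2,410.10

Bill 1, $2,079: $1,883 to deductible, leaving $196; coinsurance $196 × 30% = $58.80. Cost to patient: $1,941.80. OOP to date $1,941.80. Plan pays $2,079 − $1,941.80 = $137.20.
Bill 2, $2,858: deductible already satisfied, so patient's share is 30% × $2,858 = $857.40. Patient pays $857.40; OOP now $2,799.20. Insurer: $2,858 − $857.40 = $2,000.60.
Bill 3, $224: deductible already satisfied, so patient's share is 30% × $224 = $67.20. Patient pays $67.20; OOP now $2,866.40. Insurer: $224 − $67.20 = $156.80.
Bill 4, $165: deductible already satisfied, so patient's share is 30% × $165 = $49.50. Patient pays $49.50; OOP now $2,915.90. Plan pays $165 − $49.50 = $115.50.
Insurer total: $137.20 + $2,000.60 + $156.80 + $115.50 = $2,410.10.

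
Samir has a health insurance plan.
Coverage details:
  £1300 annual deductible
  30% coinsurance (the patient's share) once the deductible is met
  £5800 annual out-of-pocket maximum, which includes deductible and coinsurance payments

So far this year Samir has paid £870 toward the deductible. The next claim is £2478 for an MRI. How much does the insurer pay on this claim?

£1433.60

Remaining deductible: £1300 − £870 = £430.
The remaining £2048 (= £2478 − £430) moves to coinsurance.
30% of £2048 = £614.40 falls to the patient.
So the patient owes £430 + £614.40 = £1044.40 before any cap.
Cumulative spending £870 + £1044.40 = £1914.40 stays under the £5800 maximum.
The plan picks up £2478 − £1044.40 = £1433.60.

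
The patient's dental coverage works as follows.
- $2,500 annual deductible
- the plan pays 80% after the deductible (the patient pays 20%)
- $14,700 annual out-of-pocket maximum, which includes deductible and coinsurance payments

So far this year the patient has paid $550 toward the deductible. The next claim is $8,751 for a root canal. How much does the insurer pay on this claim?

Remaining deductible: $2,500 − $550 = $1,950.
After the $1,950 deductible portion, $8,751 − $1,950 = $6,801 is subject to coinsurance.
Coinsurance: $6,801 × 20% = $1,360.20.
Patient responsibility before any cap: $1,950 + $1,360.20 = $3,310.20.
Year-to-date out-of-pocket becomes $550 + $3,310.20 = $3,860.20, still under the $14,700 maximum, so no cap applies.
The insurer covers the remainder: $8,751 − $3,310.20 = $5,440.80.

$5,440.80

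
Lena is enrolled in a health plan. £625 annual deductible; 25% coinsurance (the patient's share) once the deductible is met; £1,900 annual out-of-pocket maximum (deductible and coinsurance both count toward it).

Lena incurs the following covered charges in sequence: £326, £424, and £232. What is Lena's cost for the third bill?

£58

Claim 1 — £326: all of it applies to the deductible. Patient owes £326 (running OOP £326).
Claim 2 — £424: deductible takes £299, £125 remains; coinsurance £125 × 25% = £31.25. Patient owes £330.25 (running OOP £656.25).
Claim 3 — £232: 25% coinsurance on £232 = £58. Patient owes £58 (running OOP £714.25).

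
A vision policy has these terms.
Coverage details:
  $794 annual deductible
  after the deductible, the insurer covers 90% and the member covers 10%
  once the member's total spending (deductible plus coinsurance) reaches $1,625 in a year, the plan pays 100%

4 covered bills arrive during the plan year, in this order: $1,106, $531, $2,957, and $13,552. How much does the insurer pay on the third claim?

#1 ($1,106): deductible takes $794, $312 remains; member's 10% is $31.20. Member owes $825.20 (running OOP $825.20). Plan pays $1,106 − $825.20 = $280.80.
#2 ($531): deductible already satisfied, so member's share is 10% × $531 = $53.10. Member pays $53.10; OOP now $878.30. Plan pays $531 − $53.10 = $477.90.
#3 ($2,957): deductible already satisfied, so member's share is 10% × $2,957 = $295.70. Member pays $295.70; OOP now $1,174. Insurer: $2,957 − $295.70 = $2,661.30.

$2,661.30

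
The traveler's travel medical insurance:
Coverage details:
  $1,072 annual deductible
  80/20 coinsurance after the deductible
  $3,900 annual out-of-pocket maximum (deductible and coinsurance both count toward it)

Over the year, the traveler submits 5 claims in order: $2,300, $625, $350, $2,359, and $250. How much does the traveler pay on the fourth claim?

Claim 1 ($2,300): $1,072 to deductible, leaving $1,228; coinsurance $1,228 × 20% = $245.60. Traveler owes $1,317.60 (running OOP $1,317.60).
Claim 2 ($625): 20% coinsurance on $625 = $125. Cost to traveler: $125. OOP to date $1,442.60.
Claim 3 ($350): 20% coinsurance on $350 = $70. Traveler pays $70; OOP now $1,512.60.
Claim 4 ($2,359): deductible met; 20% of $2,359 = $471.80. Traveler pays $471.80; OOP now $1,984.40.

$471.80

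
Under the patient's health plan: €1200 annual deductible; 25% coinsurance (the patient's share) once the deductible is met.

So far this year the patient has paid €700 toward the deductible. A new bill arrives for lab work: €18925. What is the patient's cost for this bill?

€700 of the €1200 deductible is already met, leaving €500.
That leaves €18925 − €500 = €18425 for coinsurance.
25% of €18425 = €4606.25 falls to the patient.
That puts the patient's cost at €500 + €4606.25 = €5106.25.

€5106.25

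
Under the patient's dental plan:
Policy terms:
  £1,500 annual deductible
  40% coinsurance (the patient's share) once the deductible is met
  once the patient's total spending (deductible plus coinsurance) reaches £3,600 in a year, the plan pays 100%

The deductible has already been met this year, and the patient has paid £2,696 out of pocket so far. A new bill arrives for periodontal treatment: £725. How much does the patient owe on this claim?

With the deductible met, the entire £725 is subject to coinsurance.
Patient's 40% share of £725 is £290.
Cumulative spending £2,696 + £290 = £2,986 stays under the £3,600 maximum.

£290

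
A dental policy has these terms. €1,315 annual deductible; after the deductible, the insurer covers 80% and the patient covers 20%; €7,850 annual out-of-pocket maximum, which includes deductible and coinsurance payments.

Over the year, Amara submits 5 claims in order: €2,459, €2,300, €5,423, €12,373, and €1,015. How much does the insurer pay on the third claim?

€4,338.40

Bill 1, €2,459: deductible takes €1,315, €1,144 remains; coinsurance €1,144 × 20% = €228.80. Cost to patient: €1,543.80. OOP to date €1,543.80. Insurer: €2,459 − €1,543.80 = €915.20.
Bill 2, €2,300: deductible already satisfied, so patient's share is 20% × €2,300 = €460. Patient owes €460 (running OOP €2,003.80). Insurer: €2,300 − €460 = €1,840.
Bill 3, €5,423: 20% coinsurance on €5,423 = €1,084.60. Patient pays €1,084.60; OOP now €3,088.40. Insurer: €5,423 − €1,084.60 = €4,338.40.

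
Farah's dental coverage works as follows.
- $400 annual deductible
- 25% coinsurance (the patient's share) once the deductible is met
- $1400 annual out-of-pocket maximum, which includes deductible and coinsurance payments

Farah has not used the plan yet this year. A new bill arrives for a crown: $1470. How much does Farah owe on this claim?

$667.50

The full $400 deductible is still open; $400 of this bill applies to it.
The remaining $1070 (= $1470 − $400) moves to coinsurance.
25% of $1070 = $267.50 falls to the patient.
Patient responsibility before any cap: $400 + $267.50 = $667.50.
Cumulative spending $0 + $667.50 = $667.50 stays under the $1400 maximum.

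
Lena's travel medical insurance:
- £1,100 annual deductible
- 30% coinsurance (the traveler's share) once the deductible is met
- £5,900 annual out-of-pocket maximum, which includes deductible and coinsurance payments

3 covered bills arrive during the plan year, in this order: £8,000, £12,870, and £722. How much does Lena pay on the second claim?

Claim 1 — £8,000: £1,100 finishes the deductible; £6,900 goes to coinsurance; 30% of £6,900 = £2,070. Traveler owes £3,170 (running OOP £3,170).
Claim 2 — £12,870: deductible met; 30% of £12,870 = £3,861. Adding that to £3,170 gives £7,031, past the £5,900 cap; traveler pays only £5,900 − £3,170 = £2,730.

£2,730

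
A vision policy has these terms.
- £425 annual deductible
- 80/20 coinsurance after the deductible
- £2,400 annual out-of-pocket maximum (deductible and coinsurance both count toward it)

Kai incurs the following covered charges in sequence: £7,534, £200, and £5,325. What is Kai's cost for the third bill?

Claim 1 — £7,534: deductible takes £425, £7,109 remains; member's 20% is £1,421.80. Cost to member: £1,846.80. OOP to date £1,846.80.
Claim 2 — £200: deductible already satisfied, so member's share is 20% × £200 = £40. Cost to member: £40. OOP to date £1,886.80.
Claim 3 — £5,325: 20% coinsurance on £5,325 = £1,065. That would push OOP to £2,951.80, over the £2,400 cap, so member pays £2,400 − £1,886.80 = £513.20.

£513.20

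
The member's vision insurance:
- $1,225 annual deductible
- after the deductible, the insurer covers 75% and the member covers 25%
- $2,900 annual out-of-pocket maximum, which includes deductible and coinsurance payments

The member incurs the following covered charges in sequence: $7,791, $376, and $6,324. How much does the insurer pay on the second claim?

Bill 1, $7,791: $1,225 finishes the deductible; $6,566 goes to coinsurance; coinsurance $6,566 × 25% = $1,641.50. Member owes $2,866.50 (running OOP $2,866.50). Plan pays $7,791 − $2,866.50 = $4,924.50.
Bill 2, $376: deductible already satisfied, so member's share is 25% × $376 = $94. Adding that to $2,866.50 gives $2,960.50, past the $2,900 cap; member pays only $2,900 − $2,866.50 = $33.50. Plan pays $376 − $33.50 = $342.50.

$342.50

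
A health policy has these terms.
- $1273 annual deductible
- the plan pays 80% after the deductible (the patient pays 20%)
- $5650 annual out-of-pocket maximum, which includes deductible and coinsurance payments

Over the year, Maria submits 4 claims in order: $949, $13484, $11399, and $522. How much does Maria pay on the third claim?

Claim 1 — $949: entire amount goes to the deductible. Cost to patient: $949. OOP to date $949.
Claim 2 — $13484: $324 to deductible, leaving $13160; patient's 20% is $2632. Patient pays $2956; OOP now $3905.
Claim 3 — $11399: deductible met; 20% of $11399 = $2279.80. OOP would hit $6184.80 > $5650, so the cap limits the patient to $5650 − $3905 = $1745.

$1745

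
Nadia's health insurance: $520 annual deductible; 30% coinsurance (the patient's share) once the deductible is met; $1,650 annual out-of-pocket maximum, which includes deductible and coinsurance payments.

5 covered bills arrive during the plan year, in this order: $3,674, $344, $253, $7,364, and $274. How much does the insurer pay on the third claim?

#1 ($3,674): $520 to deductible, leaving $3,154; patient's 30% is $946.20. Patient pays $1,466.20; OOP now $1,466.20. Plan pays $3,674 − $1,466.20 = $2,207.80.
#2 ($344): deductible met; 30% of $344 = $103.20. Patient pays $103.20; OOP now $1,569.40. Insurer: $344 − $103.20 = $240.80.
#3 ($253): 30% coinsurance on $253 = $75.90. Patient owes $75.90 (running OOP $1,645.30). Plan pays $253 − $75.90 = $177.10.

$177.10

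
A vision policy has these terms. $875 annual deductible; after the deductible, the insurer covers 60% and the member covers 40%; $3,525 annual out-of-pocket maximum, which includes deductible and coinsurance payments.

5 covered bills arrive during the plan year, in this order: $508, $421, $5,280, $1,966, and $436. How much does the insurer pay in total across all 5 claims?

$5,086

Claim 1 — $508: entire amount goes to the deductible. Member pays $508; OOP now $508. Plan pays $508 − $508 = $0.
Claim 2 — $421: $367 finishes the deductible; $54 goes to coinsurance; 40% of $54 = $21.60. Member owes $388.60 (running OOP $896.60). Insurer: $421 − $388.60 = $32.40.
Claim 3 — $5,280: deductible met; 40% of $5,280 = $2,112. Cost to member: $2,112. OOP to date $3,008.60. Plan pays $5,280 − $2,112 = $3,168.
Claim 4 — $1,966: deductible already satisfied, so member's share is 40% × $1,966 = $786.40. Adding that to $3,008.60 gives $3,795, past the $3,525 cap; member pays only $3,525 − $3,008.60 = $516.40. Plan pays $1,966 − $516.40 = $1,449.60.
Claim 5 — $436: deductible already satisfied, so member's share is 40% × $436 = $174.40. Adding that to $3,525 gives $3,699.40, past the $3,525 cap; member pays only $3,525 − $3,525 = $0. Plan pays $436 − $0 = $436.
Insurer total = bills − member's total = $8,611 − $3,525 = $5,086.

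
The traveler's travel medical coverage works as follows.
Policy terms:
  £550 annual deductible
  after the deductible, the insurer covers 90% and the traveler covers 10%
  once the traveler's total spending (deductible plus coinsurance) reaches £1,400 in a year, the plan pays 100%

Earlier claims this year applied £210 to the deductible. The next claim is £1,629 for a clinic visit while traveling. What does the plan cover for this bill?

£1,160.10

Deductible still to meet: £550 − £210 = £340.
The remaining £1,289 (= £1,629 − £340) moves to coinsurance.
Coinsurance: £1,289 × 10% = £128.90.
So the traveler owes £340 + £128.90 = £468.90 before any cap.
Cumulative spending £210 + £468.90 = £678.90 stays under the £1,400 maximum.
Insurer pays the balance: £1,629 − £468.90 = £1,160.10.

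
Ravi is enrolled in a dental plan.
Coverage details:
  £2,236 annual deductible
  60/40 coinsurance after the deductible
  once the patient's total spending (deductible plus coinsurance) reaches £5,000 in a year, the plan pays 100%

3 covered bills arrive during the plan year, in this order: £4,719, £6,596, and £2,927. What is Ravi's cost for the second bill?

£1,770.80

Bill 1, £4,719: deductible takes £2,236, £2,483 remains; patient's 40% is £993.20. Patient owes £3,229.20 (running OOP £3,229.20).
Bill 2, £6,596: deductible already satisfied, so patient's share is 40% × £6,596 = £2,638.40. OOP would hit £5,867.60 > £5,000, so the cap limits the patient to £5,000 − £3,229.20 = £1,770.80.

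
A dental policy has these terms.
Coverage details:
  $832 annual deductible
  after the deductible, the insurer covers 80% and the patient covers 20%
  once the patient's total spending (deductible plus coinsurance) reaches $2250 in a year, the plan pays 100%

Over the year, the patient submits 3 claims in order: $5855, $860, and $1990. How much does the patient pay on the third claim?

Claim 1 — $5855: deductible takes $832, $5023 remains; 20% of $5023 = $1004.60. Cost to patient: $1836.60. OOP to date $1836.60.
Claim 2 — $860: deductible already satisfied, so patient's share is 20% × $860 = $172. Patient owes $172 (running OOP $2008.60).
Claim 3 — $1990: deductible already satisfied, so patient's share is 20% × $1990 = $398. Adding that to $2008.60 gives $2406.60, past the $2250 cap; patient pays only $2250 − $2008.60 = $241.40.

$241.40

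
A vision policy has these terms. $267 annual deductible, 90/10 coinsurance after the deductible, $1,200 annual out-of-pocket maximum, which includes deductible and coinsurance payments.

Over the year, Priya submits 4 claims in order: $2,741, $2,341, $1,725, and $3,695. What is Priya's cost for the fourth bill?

Claim 1 ($2,741): deductible takes $267, $2,474 remains; member's 10% is $247.40. Member owes $514.40 (running OOP $514.40).
Claim 2 ($2,341): deductible met; 10% of $2,341 = $234.10. Cost to member: $234.10. OOP to date $748.50.
Claim 3 ($1,725): deductible already satisfied, so member's share is 10% × $1,725 = $172.50. Member owes $172.50 (running OOP $921).
Claim 4 ($3,695): 10% coinsurance on $3,695 = $369.50. That would push OOP to $1,290.50, over the $1,200 cap, so member pays $1,200 − $921 = $279.

$279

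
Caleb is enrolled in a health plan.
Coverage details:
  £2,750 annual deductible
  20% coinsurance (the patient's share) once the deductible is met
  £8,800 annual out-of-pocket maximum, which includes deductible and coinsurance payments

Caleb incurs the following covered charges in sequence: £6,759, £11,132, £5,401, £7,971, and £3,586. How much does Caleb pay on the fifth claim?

Claim 1 (£6,759): £2,750 to deductible, leaving £4,009; 20% of £4,009 = £801.80. Patient pays £3,551.80; OOP now £3,551.80.
Claim 2 (£11,132): 20% coinsurance on £11,132 = £2,226.40. Patient pays £2,226.40; OOP now £5,778.20.
Claim 3 (£5,401): deductible already satisfied, so patient's share is 20% × £5,401 = £1,080.20. Cost to patient: £1,080.20. OOP to date £6,858.40.
Claim 4 (£7,971): 20% coinsurance on £7,971 = £1,594.20. Patient owes £1,594.20 (running OOP £8,452.60).
Claim 5 (£3,586): deductible already satisfied, so patient's share is 20% × £3,586 = £717.20. OOP would hit £9,169.80 > £8,800, so the cap limits the patient to £8,800 − £8,452.60 = £347.40.

£347.40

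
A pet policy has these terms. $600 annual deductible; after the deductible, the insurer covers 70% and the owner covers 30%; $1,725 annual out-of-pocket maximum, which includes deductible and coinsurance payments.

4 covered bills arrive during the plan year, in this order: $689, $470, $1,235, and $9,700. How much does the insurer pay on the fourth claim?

$9,113.20

Claim 1 ($689): deductible takes $600, $89 remains; coinsurance $89 × 30% = $26.70. Owner owes $626.70 (running OOP $626.70). Plan pays $689 − $626.70 = $62.30.
Claim 2 ($470): deductible met; 30% of $470 = $141. Cost to owner: $141. OOP to date $767.70. Insurer: $470 − $141 = $329.
Claim 3 ($1,235): 30% coinsurance on $1,235 = $370.50. Owner pays $370.50; OOP now $1,138.20. Insurer: $1,235 − $370.50 = $864.50.
Claim 4 ($9,700): 30% coinsurance on $9,700 = $2,910. That would push OOP to $4,048.20, over the $1,725 cap, so owner pays $1,725 − $1,138.20 = $586.80. Insurer: $9,700 − $586.80 = $9,113.20.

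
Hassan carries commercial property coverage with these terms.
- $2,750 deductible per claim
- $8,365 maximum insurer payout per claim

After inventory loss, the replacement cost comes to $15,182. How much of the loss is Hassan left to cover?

$6,817

After the deductible, $15,182 − $2,750 = $12,432 remains.
$12,432 exceeds the $8,365 limit, so the insurer pays the limit: $8,365.
The business bears the rest of the original loss: $15,182 − $8,365 = $6,817.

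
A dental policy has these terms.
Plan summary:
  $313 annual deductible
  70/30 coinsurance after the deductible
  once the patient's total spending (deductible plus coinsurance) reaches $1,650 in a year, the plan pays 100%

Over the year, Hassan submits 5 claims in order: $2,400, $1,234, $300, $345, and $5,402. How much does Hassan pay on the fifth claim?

Claim 1 — $2,400: deductible takes $313, $2,087 remains; 30% of $2,087 = $626.10. Cost to patient: $939.10. OOP to date $939.10.
Claim 2 — $1,234: deductible already satisfied, so patient's share is 30% × $1,234 = $370.20. Cost to patient: $370.20. OOP to date $1,309.30.
Claim 3 — $300: deductible already satisfied, so patient's share is 30% × $300 = $90. Cost to patient: $90. OOP to date $1,399.30.
Claim 4 — $345: deductible met; 30% of $345 = $103.50. Patient pays $103.50; OOP now $1,502.80.
Claim 5 — $5,402: 30% coinsurance on $5,402 = $1,620.60. That would push OOP to $3,123.40, over the $1,650 cap, so patient pays $1,650 − $1,502.80 = $147.20.

$147.20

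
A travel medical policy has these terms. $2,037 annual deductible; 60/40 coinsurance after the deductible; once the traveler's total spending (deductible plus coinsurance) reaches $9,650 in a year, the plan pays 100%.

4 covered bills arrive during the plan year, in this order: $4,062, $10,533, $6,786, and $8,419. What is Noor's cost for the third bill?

$2,589.80

Bill 1, $4,062: $2,037 finishes the deductible; $2,025 goes to coinsurance; 40% of $2,025 = $810. Traveler owes $2,847 (running OOP $2,847).
Bill 2, $10,533: deductible already satisfied, so traveler's share is 40% × $10,533 = $4,213.20. Cost to traveler: $4,213.20. OOP to date $7,060.20.
Bill 3, $6,786: 40% coinsurance on $6,786 = $2,714.40. That would push OOP to $9,774.60, over the $9,650 cap, so traveler pays $9,650 − $7,060.20 = $2,589.80.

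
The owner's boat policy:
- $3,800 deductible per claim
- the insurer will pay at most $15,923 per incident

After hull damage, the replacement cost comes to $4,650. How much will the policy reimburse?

Subtract the deductible: $4,650 − $3,800 = $850.
$850 is within the $15,923 limit, so the insurer pays $850.

$850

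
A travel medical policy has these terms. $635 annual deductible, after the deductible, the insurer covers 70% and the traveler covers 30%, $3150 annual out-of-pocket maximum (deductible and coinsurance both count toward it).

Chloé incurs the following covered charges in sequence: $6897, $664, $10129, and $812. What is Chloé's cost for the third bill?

$437.20

Bill 1, $6897: $635 to deductible, leaving $6262; 30% of $6262 = $1878.60. Traveler owes $2513.60 (running OOP $2513.60).
Bill 2, $664: deductible met; 30% of $664 = $199.20. Traveler owes $199.20 (running OOP $2712.80).
Bill 3, $10129: deductible met; 30% of $10129 = $3038.70. That would push OOP to $5751.50, over the $3150 cap, so traveler pays $3150 − $2712.80 = $437.20.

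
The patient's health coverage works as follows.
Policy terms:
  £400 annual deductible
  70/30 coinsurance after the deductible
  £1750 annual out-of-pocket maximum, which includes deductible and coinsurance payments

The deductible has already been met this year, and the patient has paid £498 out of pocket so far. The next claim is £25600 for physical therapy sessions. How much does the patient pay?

£1252

The deductible is already satisfied, so the full bill goes to coinsurance.
Coinsurance: £25600 × 30% = £7680.
Year-to-date out-of-pocket would reach £498 + £7680 = £8178, above the £1750 maximum, so the patient pays only £1750 − £498 = £1252.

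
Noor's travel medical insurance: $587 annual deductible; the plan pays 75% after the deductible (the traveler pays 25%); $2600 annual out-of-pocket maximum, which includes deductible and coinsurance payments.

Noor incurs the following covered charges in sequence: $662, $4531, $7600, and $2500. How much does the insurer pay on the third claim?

$6738.50

Claim 1 — $662: $587 to deductible, leaving $75; coinsurance $75 × 25% = $18.75. Cost to traveler: $605.75. OOP to date $605.75. Plan pays $662 − $605.75 = $56.25.
Claim 2 — $4531: 25% coinsurance on $4531 = $1132.75. Cost to traveler: $1132.75. OOP to date $1738.50. Plan pays $4531 − $1132.75 = $3398.25.
Claim 3 — $7600: deductible already satisfied, so traveler's share is 25% × $7600 = $1900. Adding that to $1738.50 gives $3638.50, past the $2600 cap; traveler pays only $2600 − $1738.50 = $861.50. Insurer: $7600 − $861.50 = $6738.50.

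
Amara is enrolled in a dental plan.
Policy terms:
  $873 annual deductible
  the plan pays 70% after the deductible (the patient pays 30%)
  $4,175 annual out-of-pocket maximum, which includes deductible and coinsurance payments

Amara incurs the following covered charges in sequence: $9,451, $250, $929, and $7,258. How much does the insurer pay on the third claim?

Claim 1 ($9,451): deductible takes $873, $8,578 remains; coinsurance $8,578 × 30% = $2,573.40. Patient owes $3,446.40 (running OOP $3,446.40). Plan pays $9,451 − $3,446.40 = $6,004.60.
Claim 2 ($250): deductible already satisfied, so patient's share is 30% × $250 = $75. Cost to patient: $75. OOP to date $3,521.40. Plan pays $250 − $75 = $175.
Claim 3 ($929): deductible already satisfied, so patient's share is 30% × $929 = $278.70. Cost to patient: $278.70. OOP to date $3,800.10. Insurer: $929 − $278.70 = $650.30.

$650.30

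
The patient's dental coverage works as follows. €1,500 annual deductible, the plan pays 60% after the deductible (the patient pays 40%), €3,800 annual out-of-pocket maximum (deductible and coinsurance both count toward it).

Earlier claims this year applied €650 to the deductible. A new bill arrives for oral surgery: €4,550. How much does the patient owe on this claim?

€2,330

€650 of the €1,500 deductible is already met, leaving €850.
That leaves €4,550 − €850 = €3,700 for coinsurance.
Coinsurance: €3,700 × 40% = €1,480.
That puts the patient's cost at €850 + €1,480 = €2,330 before any cap.
Total out-of-pocket so far would be €650 + €2,330 = €2,980, below the €3,800 cap — no reduction.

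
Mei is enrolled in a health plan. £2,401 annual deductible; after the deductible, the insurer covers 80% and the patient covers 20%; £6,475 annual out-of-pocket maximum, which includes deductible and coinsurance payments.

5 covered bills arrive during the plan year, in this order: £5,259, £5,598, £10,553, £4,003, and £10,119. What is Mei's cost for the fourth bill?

£272.20

#1 (£5,259): £2,401 to deductible, leaving £2,858; 20% of £2,858 = £571.60. Patient pays £2,972.60; OOP now £2,972.60.
#2 (£5,598): deductible met; 20% of £5,598 = £1,119.60. Cost to patient: £1,119.60. OOP to date £4,092.20.
#3 (£10,553): 20% coinsurance on £10,553 = £2,110.60. Patient owes £2,110.60 (running OOP £6,202.80).
#4 (£4,003): deductible met; 20% of £4,003 = £800.60. That would push OOP to £7,003.40, over the £6,475 cap, so patient pays £6,475 − £6,202.80 = £272.20.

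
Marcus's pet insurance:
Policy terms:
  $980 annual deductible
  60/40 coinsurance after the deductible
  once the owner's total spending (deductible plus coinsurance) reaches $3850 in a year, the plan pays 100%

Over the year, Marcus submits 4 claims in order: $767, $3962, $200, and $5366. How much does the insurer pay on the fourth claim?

$4075.60

#1 ($767): entire amount goes to the deductible. Cost to owner: $767. OOP to date $767. Plan pays $767 − $767 = $0.
#2 ($3962): $213 to deductible, leaving $3749; coinsurance $3749 × 40% = $1499.60. Cost to owner: $1712.60. OOP to date $2479.60. Plan pays $3962 − $1712.60 = $2249.40.
#3 ($200): deductible met; 40% of $200 = $80. Cost to owner: $80. OOP to date $2559.60. Insurer: $200 − $80 = $120.
#4 ($5366): deductible already satisfied, so owner's share is 40% × $5366 = $2146.40. Adding that to $2559.60 gives $4706, past the $3850 cap; owner pays only $3850 − $2559.60 = $1290.40. Plan pays $5366 − $1290.40 = $4075.60.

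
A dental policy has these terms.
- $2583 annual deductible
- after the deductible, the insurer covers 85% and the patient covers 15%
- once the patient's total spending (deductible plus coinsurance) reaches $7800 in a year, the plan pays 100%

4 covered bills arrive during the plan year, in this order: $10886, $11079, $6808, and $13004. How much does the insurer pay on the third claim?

Bill 1, $10886: $2583 finishes the deductible; $8303 goes to coinsurance; patient's 15% is $1245.45. Patient pays $3828.45; OOP now $3828.45. Plan pays $10886 − $3828.45 = $7057.55.
Bill 2, $11079: deductible met; 15% of $11079 = $1661.85. Patient owes $1661.85 (running OOP $5490.30). Insurer: $11079 − $1661.85 = $9417.15.
Bill 3, $6808: deductible already satisfied, so patient's share is 15% × $6808 = $1021.20. Cost to patient: $1021.20. OOP to date $6511.50. Insurer: $6808 − $1021.20 = $5786.80.

$5786.80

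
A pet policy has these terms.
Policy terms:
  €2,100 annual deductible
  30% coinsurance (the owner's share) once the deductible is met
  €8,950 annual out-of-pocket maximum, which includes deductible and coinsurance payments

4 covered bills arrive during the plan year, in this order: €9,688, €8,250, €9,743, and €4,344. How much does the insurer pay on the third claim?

€7,644.40

Bill 1, €9,688: deductible takes €2,100, €7,588 remains; 30% of €7,588 = €2,276.40. Cost to owner: €4,376.40. OOP to date €4,376.40. Plan pays €9,688 − €4,376.40 = €5,311.60.
Bill 2, €8,250: 30% coinsurance on €8,250 = €2,475. Cost to owner: €2,475. OOP to date €6,851.40. Plan pays €8,250 − €2,475 = €5,775.
Bill 3, €9,743: deductible met; 30% of €9,743 = €2,922.90. That would push OOP to €9,774.30, over the €8,950 cap, so owner pays €8,950 − €6,851.40 = €2,098.60. Plan pays €9,743 − €2,098.60 = €7,644.40.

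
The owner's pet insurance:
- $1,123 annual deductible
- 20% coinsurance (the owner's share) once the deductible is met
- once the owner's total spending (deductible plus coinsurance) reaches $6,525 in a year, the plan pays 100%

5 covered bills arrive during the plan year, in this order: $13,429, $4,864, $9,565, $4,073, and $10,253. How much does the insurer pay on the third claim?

$7,652

#1 ($13,429): deductible takes $1,123, $12,306 remains; 20% of $12,306 = $2,461.20. Owner owes $3,584.20 (running OOP $3,584.20). Plan pays $13,429 − $3,584.20 = $9,844.80.
#2 ($4,864): deductible already satisfied, so owner's share is 20% × $4,864 = $972.80. Cost to owner: $972.80. OOP to date $4,557. Plan pays $4,864 − $972.80 = $3,891.20.
#3 ($9,565): deductible already satisfied, so owner's share is 20% × $9,565 = $1,913. Owner owes $1,913 (running OOP $6,470). Insurer: $9,565 − $1,913 = $7,652.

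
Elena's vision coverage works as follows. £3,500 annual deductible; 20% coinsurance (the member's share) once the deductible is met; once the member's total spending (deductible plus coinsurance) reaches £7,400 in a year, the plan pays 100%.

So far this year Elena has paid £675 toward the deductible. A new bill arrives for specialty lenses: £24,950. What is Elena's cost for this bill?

Remaining deductible: £3,500 − £675 = £2,825.
That leaves £24,950 − £2,825 = £22,125 for coinsurance.
20% of £22,125 = £4,425 falls to the member.
That puts the member's cost at £2,825 + £4,425 = £7,250 before any cap.
Year-to-date out-of-pocket would reach £675 + £7,250 = £7,925, above the £7,400 maximum, so the member pays only £7,400 − £675 = £6,725.

£6,725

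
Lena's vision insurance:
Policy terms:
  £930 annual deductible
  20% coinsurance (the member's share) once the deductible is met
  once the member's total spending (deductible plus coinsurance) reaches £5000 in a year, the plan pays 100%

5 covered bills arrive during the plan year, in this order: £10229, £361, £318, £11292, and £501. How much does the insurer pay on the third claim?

£254.40

Claim 1 — £10229: £930 finishes the deductible; £9299 goes to coinsurance; 20% of £9299 = £1859.80. Member pays £2789.80; OOP now £2789.80. Insurer: £10229 − £2789.80 = £7439.20.
Claim 2 — £361: deductible already satisfied, so member's share is 20% × £361 = £72.20. Cost to member: £72.20. OOP to date £2862. Plan pays £361 − £72.20 = £288.80.
Claim 3 — £318: deductible already satisfied, so member's share is 20% × £318 = £63.60. Member pays £63.60; OOP now £2925.60. Plan pays £318 − £63.60 = £254.40.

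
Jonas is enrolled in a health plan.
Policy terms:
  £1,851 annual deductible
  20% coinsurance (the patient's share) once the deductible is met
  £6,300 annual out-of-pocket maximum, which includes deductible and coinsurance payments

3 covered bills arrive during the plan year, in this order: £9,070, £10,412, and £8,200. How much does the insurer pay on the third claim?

Bill 1, £9,070: £1,851 to deductible, leaving £7,219; patient's 20% is £1,443.80. Patient pays £3,294.80; OOP now £3,294.80. Insurer: £9,070 − £3,294.80 = £5,775.20.
Bill 2, £10,412: 20% coinsurance on £10,412 = £2,082.40. Cost to patient: £2,082.40. OOP to date £5,377.20. Insurer: £10,412 − £2,082.40 = £8,329.60.
Bill 3, £8,200: 20% coinsurance on £8,200 = £1,640. That would push OOP to £7,017.20, over the £6,300 cap, so patient pays £6,300 − £5,377.20 = £922.80. Insurer: £8,200 − £922.80 = £7,277.20.

£7,277.20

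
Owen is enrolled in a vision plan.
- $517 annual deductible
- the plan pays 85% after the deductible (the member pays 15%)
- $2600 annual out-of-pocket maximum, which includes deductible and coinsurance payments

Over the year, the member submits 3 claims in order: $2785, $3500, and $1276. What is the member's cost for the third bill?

Claim 1 ($2785): $517 finishes the deductible; $2268 goes to coinsurance; 15% of $2268 = $340.20. Cost to member: $857.20. OOP to date $857.20.
Claim 2 ($3500): deductible met; 15% of $3500 = $525. Member owes $525 (running OOP $1382.20).
Claim 3 ($1276): 15% coinsurance on $1276 = $191.40. Member pays $191.40; OOP now $1573.60.

$191.40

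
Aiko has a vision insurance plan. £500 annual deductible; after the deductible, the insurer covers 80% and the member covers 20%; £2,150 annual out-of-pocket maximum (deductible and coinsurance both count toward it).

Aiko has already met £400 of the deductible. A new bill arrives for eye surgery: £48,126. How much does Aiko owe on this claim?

Deductible still to meet: £500 − £400 = £100.
After the £100 deductible portion, £48,126 − £100 = £48,026 is subject to coinsurance.
20% of £48,026 = £9,605.20 falls to the member.
Member responsibility before any cap: £100 + £9,605.20 = £9,705.20.
Year-to-date out-of-pocket would reach £400 + £9,705.20 = £10,105.20, above the £2,150 maximum, so the member pays only £2,150 − £400 = £1,750.

£1,750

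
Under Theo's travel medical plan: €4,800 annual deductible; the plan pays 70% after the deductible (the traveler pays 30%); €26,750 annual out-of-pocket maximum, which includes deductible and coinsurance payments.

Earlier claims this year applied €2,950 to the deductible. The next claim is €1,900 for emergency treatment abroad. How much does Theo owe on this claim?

Remaining deductible: €4,800 − €2,950 = €1,850.
That leaves €1,900 − €1,850 = €50 for coinsurance.
30% of €50 = €15 falls to the traveler.
So the traveler owes €1,850 + €15 = €1,865 before any cap.
Cumulative spending €2,950 + €1,865 = €4,815 stays under the €26,750 maximum.

€1,865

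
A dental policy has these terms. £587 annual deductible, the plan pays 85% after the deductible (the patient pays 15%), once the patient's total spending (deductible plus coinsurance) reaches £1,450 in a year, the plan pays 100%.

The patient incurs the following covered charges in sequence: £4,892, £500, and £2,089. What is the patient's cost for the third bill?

#1 (£4,892): £587 to deductible, leaving £4,305; 15% of £4,305 = £645.75. Patient pays £1,232.75; OOP now £1,232.75.
#2 (£500): 15% coinsurance on £500 = £75. Patient owes £75 (running OOP £1,307.75).
#3 (£2,089): deductible met; 15% of £2,089 = £313.35. Adding that to £1,307.75 gives £1,621.10, past the £1,450 cap; patient pays only £1,450 − £1,307.75 = £142.25.

£142.25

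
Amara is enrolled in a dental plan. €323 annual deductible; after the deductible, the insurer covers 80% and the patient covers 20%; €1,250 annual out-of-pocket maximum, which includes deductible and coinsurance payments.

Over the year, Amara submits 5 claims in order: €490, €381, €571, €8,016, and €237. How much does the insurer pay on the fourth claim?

€7,312.80

#1 (€490): €323 finishes the deductible; €167 goes to coinsurance; coinsurance €167 × 20% = €33.40. Cost to patient: €356.40. OOP to date €356.40. Insurer: €490 − €356.40 = €133.60.
#2 (€381): deductible already satisfied, so patient's share is 20% × €381 = €76.20. Patient pays €76.20; OOP now €432.60. Insurer: €381 − €76.20 = €304.80.
#3 (€571): deductible met; 20% of €571 = €114.20. Patient owes €114.20 (running OOP €546.80). Insurer: €571 − €114.20 = €456.80.
#4 (€8,016): 20% coinsurance on €8,016 = €1,603.20. That would push OOP to €2,150, over the €1,250 cap, so patient pays €1,250 − €546.80 = €703.20. Plan pays €8,016 − €703.20 = €7,312.80.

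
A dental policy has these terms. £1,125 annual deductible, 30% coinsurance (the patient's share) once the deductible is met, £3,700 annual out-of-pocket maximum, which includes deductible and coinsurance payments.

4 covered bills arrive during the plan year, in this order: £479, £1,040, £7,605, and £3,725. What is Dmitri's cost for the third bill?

Claim 1 — £479: all of it applies to the deductible. Patient pays £479; OOP now £479.
Claim 2 — £1,040: £646 finishes the deductible; £394 goes to coinsurance; patient's 30% is £118.20. Patient pays £764.20; OOP now £1,243.20.
Claim 3 — £7,605: 30% coinsurance on £7,605 = £2,281.50. Cost to patient: £2,281.50. OOP to date £3,524.70.

£2,281.50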